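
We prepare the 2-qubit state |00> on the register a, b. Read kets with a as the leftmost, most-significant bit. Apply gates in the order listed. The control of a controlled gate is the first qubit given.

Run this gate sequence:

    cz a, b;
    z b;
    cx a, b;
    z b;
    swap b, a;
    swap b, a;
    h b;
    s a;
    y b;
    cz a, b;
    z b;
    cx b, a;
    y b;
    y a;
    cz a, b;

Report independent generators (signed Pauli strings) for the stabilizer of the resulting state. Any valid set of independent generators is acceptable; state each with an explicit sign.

The final state is stabilized by the group generated by -XX, +ZZ; other independent generating sets are equally valid.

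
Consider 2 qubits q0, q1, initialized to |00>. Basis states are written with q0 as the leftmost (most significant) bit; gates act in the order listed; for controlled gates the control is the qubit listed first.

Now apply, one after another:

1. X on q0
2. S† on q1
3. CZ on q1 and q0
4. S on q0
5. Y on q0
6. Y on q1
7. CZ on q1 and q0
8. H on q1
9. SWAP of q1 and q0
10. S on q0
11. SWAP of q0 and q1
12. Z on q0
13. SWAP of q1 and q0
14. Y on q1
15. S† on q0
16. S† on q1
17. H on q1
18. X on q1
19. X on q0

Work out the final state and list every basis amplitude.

The final amplitudes are I/2 on |00>, -I/2 on |01>, -I/2 on |10>, I/2 on |11>.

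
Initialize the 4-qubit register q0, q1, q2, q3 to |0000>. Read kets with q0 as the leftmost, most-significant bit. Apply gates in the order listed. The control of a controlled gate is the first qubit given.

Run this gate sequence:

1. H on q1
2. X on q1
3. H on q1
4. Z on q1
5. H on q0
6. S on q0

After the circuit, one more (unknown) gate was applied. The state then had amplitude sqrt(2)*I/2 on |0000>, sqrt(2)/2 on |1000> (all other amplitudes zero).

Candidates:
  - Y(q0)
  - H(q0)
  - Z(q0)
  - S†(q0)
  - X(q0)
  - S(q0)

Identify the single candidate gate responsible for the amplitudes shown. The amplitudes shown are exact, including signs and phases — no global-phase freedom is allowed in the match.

It was X(q0) that produced the state shown.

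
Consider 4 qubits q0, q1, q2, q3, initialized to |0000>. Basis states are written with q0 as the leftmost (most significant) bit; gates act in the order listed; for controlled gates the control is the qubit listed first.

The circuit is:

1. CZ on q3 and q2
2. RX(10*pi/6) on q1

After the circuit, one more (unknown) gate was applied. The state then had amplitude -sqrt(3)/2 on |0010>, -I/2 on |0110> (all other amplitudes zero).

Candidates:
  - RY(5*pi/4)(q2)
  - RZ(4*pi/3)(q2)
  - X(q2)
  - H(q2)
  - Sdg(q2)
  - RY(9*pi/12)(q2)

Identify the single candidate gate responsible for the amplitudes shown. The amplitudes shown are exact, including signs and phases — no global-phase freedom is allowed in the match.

The unique candidate consistent with the amplitudes is X(q2).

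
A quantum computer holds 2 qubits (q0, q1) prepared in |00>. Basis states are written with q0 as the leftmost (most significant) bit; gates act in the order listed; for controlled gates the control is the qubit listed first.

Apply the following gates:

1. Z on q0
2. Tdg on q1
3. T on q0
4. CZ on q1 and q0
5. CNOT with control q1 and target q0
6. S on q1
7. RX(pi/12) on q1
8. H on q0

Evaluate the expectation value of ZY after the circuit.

The expectation value of ZY is 0.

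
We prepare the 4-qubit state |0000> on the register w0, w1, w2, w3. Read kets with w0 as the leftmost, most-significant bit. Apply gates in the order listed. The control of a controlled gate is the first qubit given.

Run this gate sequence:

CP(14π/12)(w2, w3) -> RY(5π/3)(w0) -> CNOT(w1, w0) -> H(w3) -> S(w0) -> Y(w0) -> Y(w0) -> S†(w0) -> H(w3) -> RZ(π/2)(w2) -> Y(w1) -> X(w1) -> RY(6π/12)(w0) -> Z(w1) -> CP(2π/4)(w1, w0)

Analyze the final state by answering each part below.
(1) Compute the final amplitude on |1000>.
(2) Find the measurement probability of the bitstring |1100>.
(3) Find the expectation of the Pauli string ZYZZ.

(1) The amplitude on |1000> is (-sqrt(6) + sqrt(2))*exp(I*pi/4)/4.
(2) The probability of measuring |1100> is 0.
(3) The observable ZYZZ averages to 0.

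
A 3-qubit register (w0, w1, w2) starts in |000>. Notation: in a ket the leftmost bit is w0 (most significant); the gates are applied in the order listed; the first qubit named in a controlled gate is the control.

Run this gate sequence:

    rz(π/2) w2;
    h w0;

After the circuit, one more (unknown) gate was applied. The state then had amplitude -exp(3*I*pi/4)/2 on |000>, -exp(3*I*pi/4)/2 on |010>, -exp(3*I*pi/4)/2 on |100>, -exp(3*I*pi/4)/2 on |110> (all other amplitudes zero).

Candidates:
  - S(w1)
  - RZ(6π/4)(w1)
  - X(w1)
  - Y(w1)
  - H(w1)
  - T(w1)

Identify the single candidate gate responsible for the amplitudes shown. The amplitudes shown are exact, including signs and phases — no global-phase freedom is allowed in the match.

The unique candidate consistent with the amplitudes is H(w1).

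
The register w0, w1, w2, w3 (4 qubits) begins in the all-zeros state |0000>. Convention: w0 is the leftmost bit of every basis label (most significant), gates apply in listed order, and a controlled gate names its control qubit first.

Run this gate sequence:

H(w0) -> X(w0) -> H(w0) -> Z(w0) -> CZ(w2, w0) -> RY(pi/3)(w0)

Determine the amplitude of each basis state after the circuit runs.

The resulting statevector has amplitude sqrt(3)/2 on |0000>, 1/2 on |1000>, and 0 on every other basis state. Key observation: steps 1-4 multiply out to the identity, so the circuit reduces to the remaining gates.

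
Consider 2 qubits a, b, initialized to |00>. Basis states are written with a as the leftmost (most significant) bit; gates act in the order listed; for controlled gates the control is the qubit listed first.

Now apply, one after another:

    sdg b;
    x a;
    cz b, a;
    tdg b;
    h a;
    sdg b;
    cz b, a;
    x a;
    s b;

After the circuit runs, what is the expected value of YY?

The expectation value of YY is 0.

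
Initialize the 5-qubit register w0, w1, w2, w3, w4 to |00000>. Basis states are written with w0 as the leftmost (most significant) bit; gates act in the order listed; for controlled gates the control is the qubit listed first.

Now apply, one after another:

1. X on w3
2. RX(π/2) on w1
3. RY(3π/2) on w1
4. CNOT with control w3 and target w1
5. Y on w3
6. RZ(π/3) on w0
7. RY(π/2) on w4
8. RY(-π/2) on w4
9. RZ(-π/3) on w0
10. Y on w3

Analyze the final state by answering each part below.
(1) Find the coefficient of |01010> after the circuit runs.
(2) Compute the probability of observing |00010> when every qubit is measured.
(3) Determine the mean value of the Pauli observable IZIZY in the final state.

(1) The amplitude on |01010> is -1/2 + I/2. Key observation: gates 5-10 undo each other exactly, leaving only the rest of the circuit to track.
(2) The probability of measuring |00010> is 1/2.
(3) The expectation value of IZIZY is 0.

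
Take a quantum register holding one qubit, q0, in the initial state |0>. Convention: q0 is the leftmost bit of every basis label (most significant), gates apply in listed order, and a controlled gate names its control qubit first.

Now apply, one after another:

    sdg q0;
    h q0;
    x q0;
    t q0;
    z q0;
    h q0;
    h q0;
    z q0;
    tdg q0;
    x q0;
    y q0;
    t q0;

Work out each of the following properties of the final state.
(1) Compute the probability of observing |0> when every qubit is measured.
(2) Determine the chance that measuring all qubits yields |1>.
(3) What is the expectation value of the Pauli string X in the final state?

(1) A full measurement returns |0> with probability 1/2. Key observation: gates 3-10 undo each other exactly, leaving only the rest of the circuit to track.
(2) The probability of measuring |1> is 1/2.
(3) The observable X averages to -sqrt(2)/2.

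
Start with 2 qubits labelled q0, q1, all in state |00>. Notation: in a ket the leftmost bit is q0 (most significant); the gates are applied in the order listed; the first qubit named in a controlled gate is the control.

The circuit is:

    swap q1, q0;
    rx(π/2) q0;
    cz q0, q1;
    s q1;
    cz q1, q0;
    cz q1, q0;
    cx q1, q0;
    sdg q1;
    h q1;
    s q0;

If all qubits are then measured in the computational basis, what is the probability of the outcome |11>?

The probability of measuring |11> is 1/4. Key observation: the block from step 5 through step 6 cancels to the identity and can be dropped.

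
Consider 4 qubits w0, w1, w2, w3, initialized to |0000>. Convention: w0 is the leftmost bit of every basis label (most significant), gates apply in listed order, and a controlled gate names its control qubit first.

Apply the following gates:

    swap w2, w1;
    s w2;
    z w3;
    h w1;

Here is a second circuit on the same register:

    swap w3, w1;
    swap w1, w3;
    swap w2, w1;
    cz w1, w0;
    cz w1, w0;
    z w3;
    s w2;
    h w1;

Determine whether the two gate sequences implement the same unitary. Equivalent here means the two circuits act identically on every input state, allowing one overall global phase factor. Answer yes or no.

Yes, they are equivalent — the unitaries differ by at most a global phase.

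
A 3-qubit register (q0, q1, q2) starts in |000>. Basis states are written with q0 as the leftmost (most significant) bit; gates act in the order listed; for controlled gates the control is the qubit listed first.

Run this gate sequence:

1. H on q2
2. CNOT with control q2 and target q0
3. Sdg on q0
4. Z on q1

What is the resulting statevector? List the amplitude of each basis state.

After the circuit, the state carries amplitude sqrt(2)/2 on |000>, -sqrt(2)*I/2 on |101>, and 0 on every other basis state.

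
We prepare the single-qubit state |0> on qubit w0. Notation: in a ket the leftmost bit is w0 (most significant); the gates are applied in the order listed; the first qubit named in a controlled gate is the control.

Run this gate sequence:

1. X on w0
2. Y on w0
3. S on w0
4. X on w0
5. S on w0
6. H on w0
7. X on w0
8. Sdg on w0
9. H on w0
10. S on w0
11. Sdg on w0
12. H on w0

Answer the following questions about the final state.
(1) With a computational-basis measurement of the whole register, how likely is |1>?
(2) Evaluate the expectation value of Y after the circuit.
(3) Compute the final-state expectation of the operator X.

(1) A full measurement returns |1> with probability 1/2.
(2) The expectation value of Y is 1.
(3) The observable X averages to 0.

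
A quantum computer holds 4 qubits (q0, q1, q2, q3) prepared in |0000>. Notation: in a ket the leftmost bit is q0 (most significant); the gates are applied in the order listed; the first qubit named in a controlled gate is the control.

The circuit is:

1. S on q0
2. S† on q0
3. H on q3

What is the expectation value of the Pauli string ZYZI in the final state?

The observable ZYZI averages to 0.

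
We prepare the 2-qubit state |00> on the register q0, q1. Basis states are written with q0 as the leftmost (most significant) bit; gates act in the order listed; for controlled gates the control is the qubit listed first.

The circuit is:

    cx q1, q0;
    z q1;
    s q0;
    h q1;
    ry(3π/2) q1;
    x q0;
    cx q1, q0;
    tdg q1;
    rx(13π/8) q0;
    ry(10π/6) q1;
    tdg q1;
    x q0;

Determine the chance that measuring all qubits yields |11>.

Outcome |11> occurs with probability 1/8 - sqrt(2 - sqrt(2))/16.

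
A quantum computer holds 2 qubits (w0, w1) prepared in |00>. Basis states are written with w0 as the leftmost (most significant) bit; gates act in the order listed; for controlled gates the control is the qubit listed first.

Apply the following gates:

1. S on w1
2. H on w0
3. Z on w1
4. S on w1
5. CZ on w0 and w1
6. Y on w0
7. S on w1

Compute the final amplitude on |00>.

|00> carries amplitude -sqrt(2)*I/2 in the final state.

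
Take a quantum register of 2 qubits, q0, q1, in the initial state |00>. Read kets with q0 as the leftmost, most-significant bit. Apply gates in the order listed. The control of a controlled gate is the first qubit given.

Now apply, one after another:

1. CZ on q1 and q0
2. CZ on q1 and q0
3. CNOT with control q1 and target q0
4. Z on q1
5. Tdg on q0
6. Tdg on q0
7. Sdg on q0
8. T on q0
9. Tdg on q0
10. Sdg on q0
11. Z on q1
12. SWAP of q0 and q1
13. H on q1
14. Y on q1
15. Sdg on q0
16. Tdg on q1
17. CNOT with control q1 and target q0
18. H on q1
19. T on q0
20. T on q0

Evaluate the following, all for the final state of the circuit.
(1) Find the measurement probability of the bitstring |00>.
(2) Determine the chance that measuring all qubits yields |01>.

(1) Outcome |00> occurs with probability 1/4.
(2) The probability of measuring |01> is 1/4.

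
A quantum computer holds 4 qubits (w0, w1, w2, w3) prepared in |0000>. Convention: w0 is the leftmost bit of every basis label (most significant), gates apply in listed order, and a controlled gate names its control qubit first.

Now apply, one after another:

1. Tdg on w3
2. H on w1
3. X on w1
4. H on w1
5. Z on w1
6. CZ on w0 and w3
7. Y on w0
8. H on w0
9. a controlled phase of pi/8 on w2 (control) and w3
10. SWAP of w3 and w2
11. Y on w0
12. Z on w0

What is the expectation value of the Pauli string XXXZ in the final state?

The observable XXXZ averages to 0. Key observation: steps 2-5 multiply out to the identity, so the circuit reduces to the remaining gates.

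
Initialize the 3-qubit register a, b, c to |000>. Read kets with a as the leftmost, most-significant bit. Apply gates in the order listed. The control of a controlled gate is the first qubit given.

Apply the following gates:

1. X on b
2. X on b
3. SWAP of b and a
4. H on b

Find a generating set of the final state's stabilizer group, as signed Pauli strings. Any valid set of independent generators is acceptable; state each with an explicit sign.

The stabilizer group can be generated by +IXI, +ZII, +IIZ, among other valid generating sets. Key observation: the block from step 1 through step 2 cancels to the identity and can be dropped.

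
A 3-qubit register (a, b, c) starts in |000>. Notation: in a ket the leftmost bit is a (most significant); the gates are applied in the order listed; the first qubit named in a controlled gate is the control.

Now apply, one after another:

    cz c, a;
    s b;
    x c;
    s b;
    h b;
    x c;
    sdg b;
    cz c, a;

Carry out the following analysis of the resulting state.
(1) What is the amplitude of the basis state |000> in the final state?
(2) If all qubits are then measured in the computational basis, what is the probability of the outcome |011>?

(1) The final state's coefficient on |000> equals sqrt(2)/2.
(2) Outcome |011> occurs with probability 0.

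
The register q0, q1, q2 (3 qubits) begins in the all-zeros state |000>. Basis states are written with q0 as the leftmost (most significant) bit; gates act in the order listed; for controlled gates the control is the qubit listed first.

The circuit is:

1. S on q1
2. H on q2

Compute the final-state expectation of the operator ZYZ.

The observable ZYZ averages to 0.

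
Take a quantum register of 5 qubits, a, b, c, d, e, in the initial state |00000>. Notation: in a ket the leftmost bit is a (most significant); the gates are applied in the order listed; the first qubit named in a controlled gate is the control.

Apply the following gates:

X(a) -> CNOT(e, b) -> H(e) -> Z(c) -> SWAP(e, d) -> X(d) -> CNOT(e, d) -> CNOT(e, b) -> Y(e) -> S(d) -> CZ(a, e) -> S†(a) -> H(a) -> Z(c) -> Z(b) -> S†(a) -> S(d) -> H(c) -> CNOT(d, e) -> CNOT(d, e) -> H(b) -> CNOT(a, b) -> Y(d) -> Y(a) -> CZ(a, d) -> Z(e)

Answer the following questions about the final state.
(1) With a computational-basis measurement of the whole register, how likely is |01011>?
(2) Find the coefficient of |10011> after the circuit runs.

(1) A full measurement returns |01011> with probability 1/16.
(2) The amplitude on |10011> is 1/4.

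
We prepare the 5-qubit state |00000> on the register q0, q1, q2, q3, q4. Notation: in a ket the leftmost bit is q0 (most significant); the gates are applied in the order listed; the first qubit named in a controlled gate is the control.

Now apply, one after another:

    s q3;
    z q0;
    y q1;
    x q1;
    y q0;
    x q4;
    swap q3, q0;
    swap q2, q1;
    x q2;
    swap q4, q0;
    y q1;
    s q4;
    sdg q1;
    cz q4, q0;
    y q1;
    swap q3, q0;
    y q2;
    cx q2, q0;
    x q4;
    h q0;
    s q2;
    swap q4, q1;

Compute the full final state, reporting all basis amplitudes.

The resulting statevector has amplitude sqrt(2)/2 on |01010>, -sqrt(2)/2 on |11010>, and 0 on every other basis state.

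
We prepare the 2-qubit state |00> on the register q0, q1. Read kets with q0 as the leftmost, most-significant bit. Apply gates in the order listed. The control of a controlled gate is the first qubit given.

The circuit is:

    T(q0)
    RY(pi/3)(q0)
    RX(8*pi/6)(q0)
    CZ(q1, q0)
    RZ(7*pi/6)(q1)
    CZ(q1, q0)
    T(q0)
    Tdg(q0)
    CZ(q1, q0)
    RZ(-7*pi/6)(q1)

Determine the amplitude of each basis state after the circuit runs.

After the circuit, the state carries amplitude sqrt(3)*(-1 - I)/4 on |00>, 0 on |01>, -1/4 - 3*I/4 on |10>, 0 on |11>. Key observation: steps 5-10 multiply out to the identity, so the circuit reduces to the remaining gates.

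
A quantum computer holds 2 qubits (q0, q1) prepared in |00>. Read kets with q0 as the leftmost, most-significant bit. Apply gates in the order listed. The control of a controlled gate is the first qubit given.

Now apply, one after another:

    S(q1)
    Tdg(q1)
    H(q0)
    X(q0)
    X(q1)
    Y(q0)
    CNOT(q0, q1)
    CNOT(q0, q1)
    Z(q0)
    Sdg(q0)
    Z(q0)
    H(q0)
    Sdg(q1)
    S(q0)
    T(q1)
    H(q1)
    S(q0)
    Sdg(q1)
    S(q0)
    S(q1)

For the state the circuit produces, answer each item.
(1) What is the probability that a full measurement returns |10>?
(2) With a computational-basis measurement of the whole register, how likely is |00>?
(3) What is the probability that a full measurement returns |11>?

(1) A full measurement returns |10> with probability 1/4.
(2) The probability of measuring |00> is 1/4.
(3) The probability of measuring |11> is 1/4.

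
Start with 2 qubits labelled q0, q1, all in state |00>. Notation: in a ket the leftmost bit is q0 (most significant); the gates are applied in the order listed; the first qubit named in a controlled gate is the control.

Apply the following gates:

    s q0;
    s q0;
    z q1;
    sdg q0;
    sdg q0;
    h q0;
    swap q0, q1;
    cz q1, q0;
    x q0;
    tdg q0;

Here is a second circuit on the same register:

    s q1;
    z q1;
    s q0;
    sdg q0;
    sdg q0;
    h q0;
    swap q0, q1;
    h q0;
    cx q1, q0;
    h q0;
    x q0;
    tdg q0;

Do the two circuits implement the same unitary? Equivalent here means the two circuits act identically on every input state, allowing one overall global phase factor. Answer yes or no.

No — the two circuits implement different unitaries, even allowing a global phase.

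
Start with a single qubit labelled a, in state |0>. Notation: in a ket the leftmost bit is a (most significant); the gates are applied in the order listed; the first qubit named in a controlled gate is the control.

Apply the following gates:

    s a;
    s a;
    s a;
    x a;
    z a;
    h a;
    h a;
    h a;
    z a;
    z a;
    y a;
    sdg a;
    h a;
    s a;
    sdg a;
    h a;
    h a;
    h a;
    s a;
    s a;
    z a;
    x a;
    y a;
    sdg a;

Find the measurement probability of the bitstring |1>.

Outcome |1> occurs with probability 1/2. Key observation: gates 17-18 undo each other exactly, leaving only the rest of the circuit to track.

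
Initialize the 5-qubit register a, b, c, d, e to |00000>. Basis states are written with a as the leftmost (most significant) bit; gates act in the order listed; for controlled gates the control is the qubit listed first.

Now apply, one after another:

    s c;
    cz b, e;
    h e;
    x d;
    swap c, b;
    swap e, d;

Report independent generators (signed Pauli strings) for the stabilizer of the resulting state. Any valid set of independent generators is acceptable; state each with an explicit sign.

The final state is stabilized by the group generated by +IIIXI, +ZIIII, +IZIII, +IIZII, -IIIIZ; other independent generating sets are equally valid.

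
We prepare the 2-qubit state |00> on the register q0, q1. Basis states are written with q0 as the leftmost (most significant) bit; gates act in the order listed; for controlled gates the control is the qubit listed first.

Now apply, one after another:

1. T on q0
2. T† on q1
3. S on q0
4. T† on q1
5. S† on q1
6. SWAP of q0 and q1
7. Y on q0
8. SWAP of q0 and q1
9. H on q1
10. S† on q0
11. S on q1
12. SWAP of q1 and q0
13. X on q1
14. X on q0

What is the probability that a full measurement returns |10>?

A full measurement returns |10> with probability 0.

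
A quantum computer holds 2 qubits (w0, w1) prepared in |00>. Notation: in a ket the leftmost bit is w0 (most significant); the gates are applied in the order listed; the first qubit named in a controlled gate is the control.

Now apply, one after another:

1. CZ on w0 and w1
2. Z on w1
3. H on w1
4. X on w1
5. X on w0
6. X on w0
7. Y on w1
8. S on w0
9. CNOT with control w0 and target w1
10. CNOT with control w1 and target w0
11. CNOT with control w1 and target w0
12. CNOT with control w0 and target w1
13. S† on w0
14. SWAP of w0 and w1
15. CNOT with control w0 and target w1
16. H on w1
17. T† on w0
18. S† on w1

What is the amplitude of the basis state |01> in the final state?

The amplitude on |01> is -1/2. Key observation: steps 8-13 multiply out to the identity, so the circuit reduces to the remaining gates.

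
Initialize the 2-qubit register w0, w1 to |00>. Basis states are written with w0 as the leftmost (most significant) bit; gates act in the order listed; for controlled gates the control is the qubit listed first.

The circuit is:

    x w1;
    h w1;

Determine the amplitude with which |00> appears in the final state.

The final state's coefficient on |00> equals sqrt(2)/2.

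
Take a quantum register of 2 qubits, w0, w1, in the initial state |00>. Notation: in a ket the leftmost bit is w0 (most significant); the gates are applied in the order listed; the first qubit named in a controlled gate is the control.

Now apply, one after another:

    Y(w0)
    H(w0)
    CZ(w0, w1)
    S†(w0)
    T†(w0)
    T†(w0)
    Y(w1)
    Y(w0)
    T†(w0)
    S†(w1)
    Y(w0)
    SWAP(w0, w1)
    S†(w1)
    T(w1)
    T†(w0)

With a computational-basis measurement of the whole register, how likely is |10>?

Outcome |10> occurs with probability 1/2.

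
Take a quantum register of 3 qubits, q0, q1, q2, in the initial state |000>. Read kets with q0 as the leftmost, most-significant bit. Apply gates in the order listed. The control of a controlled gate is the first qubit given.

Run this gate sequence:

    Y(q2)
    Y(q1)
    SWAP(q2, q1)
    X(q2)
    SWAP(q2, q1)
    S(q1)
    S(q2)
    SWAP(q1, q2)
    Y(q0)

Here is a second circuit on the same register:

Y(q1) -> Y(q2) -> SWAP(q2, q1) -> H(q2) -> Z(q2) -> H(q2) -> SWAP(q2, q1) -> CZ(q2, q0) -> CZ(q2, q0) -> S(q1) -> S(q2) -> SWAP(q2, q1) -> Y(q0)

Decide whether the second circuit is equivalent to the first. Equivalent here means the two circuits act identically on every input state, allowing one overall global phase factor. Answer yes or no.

Yes — the two circuits implement the same unitary up to a global phase.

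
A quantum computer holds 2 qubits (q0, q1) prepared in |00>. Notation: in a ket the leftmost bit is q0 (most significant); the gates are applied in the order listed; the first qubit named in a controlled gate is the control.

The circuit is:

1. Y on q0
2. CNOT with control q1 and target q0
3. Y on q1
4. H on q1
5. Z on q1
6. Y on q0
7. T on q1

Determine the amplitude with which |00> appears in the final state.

|00> carries amplitude sqrt(2)*I/2 in the final state.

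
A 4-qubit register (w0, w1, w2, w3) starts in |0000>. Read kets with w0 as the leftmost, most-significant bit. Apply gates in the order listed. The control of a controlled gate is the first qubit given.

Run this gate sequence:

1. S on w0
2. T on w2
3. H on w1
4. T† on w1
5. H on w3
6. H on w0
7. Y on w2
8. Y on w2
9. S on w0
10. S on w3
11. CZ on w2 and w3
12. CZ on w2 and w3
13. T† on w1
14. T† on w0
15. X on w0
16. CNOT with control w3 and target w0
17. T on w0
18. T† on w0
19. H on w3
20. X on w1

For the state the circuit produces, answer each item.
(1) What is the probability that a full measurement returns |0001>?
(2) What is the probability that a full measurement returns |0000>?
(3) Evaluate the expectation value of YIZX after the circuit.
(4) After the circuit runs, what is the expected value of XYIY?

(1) The probability of measuring |0001> is 1/8 - sqrt(2)/16.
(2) Outcome |0000> occurs with probability sqrt(2)/16 + 1/8.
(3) The expectation value of YIZX is -sqrt(2)/2.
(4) In the final state, XYIY has expectation -1.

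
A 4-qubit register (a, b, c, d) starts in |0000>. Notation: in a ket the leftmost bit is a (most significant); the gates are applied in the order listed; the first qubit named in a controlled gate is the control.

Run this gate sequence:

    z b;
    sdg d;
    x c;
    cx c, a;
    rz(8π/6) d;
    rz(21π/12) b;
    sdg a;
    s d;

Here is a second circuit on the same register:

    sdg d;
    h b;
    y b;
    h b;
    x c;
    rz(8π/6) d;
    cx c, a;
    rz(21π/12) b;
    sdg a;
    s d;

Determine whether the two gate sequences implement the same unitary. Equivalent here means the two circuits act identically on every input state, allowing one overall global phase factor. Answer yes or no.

No, they are not equivalent — no single phase factor reconciles the two unitaries.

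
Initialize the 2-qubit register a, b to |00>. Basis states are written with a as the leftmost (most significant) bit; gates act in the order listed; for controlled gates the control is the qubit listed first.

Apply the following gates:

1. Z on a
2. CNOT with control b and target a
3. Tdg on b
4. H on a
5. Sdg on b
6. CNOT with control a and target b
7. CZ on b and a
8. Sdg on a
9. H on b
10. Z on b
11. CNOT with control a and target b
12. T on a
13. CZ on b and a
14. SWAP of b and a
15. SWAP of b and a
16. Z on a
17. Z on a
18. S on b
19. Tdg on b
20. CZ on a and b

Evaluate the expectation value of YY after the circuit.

The observable YY averages to 1/2. Key observation: gates 14-15 undo each other exactly, leaving only the rest of the circuit to track.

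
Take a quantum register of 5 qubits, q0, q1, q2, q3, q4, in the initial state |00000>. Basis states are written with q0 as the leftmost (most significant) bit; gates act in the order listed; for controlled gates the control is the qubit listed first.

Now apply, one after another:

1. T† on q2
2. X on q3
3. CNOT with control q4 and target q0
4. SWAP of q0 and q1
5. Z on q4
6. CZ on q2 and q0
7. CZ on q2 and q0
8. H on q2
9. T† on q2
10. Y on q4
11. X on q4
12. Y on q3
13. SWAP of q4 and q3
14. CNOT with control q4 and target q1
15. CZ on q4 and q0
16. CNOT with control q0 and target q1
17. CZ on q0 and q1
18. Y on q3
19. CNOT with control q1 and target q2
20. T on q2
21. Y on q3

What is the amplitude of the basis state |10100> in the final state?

The amplitude on |10100> is 0. Key observation: the block from step 6 through step 7 cancels to the identity and can be dropped.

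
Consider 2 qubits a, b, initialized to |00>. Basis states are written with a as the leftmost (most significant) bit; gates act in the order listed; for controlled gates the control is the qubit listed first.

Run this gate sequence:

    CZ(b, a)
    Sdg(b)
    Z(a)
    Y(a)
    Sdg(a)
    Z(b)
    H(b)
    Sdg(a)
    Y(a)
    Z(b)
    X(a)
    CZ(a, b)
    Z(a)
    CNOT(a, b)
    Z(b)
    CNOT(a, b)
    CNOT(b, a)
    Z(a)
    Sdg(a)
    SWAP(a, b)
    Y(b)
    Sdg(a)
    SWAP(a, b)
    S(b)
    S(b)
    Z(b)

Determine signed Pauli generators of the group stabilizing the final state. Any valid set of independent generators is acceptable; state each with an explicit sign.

The stabilizer group can be generated by -XX, +ZZ, among other valid generating sets.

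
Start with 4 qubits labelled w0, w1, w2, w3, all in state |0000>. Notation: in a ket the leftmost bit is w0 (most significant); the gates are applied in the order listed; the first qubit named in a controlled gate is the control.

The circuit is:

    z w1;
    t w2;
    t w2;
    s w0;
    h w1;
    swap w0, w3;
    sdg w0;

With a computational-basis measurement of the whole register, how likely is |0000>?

A full measurement returns |0000> with probability 1/2.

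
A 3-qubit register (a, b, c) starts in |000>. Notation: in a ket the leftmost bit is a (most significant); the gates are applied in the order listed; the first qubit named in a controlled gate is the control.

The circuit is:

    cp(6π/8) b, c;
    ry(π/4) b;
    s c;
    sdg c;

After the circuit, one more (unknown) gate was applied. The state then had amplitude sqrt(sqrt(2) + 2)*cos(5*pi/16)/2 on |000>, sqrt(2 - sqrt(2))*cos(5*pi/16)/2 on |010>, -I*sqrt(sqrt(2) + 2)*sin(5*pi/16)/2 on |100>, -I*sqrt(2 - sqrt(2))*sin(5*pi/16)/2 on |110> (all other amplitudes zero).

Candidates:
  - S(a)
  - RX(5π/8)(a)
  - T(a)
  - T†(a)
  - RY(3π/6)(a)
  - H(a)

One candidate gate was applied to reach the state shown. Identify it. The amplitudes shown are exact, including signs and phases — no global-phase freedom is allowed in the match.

It was RX(5π/8)(a) that produced the state shown. Key observation: steps 3-4 multiply out to the identity, so the circuit reduces to the remaining gates.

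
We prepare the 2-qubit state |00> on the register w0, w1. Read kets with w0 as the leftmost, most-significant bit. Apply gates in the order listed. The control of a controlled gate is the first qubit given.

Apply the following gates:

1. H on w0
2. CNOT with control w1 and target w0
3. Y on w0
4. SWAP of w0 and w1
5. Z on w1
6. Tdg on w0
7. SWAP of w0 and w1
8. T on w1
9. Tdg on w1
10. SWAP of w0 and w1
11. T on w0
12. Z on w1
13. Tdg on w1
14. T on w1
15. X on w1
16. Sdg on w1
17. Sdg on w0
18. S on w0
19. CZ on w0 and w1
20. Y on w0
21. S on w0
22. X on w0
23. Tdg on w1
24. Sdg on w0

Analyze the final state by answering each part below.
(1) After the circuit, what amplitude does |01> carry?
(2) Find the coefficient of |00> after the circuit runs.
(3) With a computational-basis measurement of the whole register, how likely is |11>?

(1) |01> carries amplitude -sqrt(2)*exp(3*I*pi/4)/2 in the final state.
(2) The final state's coefficient on |00> equals -sqrt(2)*I/2.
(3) The probability of measuring |11> is 0.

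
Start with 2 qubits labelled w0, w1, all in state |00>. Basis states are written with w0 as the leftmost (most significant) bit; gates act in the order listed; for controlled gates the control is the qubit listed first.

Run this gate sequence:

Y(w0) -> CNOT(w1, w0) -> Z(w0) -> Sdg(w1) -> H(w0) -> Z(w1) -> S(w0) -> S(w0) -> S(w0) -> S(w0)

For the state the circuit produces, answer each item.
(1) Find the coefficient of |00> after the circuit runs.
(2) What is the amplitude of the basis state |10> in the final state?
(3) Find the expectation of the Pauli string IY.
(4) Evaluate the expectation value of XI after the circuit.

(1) |00> carries amplitude -sqrt(2)*I/2 in the final state. Key observation: steps 7-10 multiply out to the identity, so the circuit reduces to the remaining gates.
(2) The final state's coefficient on |10> equals sqrt(2)*I/2.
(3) The observable IY averages to 0.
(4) In the final state, XI has expectation -1.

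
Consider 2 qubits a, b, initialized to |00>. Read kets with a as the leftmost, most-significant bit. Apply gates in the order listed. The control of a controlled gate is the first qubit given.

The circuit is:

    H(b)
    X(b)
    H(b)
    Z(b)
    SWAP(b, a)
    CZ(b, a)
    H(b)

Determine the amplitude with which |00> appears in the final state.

|00> carries amplitude sqrt(2)/2 in the final state.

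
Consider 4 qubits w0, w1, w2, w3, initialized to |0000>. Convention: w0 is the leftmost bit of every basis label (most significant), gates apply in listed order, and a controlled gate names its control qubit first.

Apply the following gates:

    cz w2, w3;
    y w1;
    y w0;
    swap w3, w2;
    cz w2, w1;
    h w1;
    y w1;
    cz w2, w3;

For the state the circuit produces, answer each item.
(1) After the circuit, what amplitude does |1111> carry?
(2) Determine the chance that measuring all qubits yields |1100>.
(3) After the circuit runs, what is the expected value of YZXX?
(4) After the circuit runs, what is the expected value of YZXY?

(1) The amplitude on |1111> is 0.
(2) A full measurement returns |1100> with probability 1/2.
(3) In the final state, YZXX has expectation 0.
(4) In the final state, YZXY has expectation 0.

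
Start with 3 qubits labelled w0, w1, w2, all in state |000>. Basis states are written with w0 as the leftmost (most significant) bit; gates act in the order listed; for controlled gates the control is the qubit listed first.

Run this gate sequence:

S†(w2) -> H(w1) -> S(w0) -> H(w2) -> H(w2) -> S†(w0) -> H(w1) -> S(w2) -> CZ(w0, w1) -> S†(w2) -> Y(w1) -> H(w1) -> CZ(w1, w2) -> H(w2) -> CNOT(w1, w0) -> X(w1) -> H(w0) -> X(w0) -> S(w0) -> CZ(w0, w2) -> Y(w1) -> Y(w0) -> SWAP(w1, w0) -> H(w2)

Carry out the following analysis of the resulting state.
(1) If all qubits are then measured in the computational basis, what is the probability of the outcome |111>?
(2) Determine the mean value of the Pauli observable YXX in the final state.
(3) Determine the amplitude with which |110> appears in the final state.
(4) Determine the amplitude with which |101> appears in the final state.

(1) The probability of measuring |111> is 0. Key observation: gates 1-8 undo each other exactly, leaving only the rest of the circuit to track.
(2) The expectation value of YXX is -1.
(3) The final state's coefficient on |110> equals -I/2.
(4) The final state's coefficient on |101> equals 1/2.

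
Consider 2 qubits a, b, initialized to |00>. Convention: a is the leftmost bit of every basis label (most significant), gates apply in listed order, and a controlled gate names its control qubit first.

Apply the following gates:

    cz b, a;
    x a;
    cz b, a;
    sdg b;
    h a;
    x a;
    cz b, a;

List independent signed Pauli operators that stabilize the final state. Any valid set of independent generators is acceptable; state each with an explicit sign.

One valid set of independent stabilizer generators is -XI, +IZ (any independent generating set of the same group is equally correct).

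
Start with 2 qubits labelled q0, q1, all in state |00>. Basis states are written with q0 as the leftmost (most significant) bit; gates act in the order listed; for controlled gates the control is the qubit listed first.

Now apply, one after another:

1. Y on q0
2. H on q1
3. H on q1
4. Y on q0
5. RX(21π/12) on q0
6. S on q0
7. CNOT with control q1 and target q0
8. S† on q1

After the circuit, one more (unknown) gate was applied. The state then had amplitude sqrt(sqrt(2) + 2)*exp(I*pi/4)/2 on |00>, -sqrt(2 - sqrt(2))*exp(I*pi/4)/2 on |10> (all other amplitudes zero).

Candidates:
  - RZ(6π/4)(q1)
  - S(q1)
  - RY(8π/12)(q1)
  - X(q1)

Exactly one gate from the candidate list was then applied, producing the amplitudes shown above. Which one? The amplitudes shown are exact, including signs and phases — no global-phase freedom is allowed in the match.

The unique candidate consistent with the amplitudes is RZ(6π/4)(q1).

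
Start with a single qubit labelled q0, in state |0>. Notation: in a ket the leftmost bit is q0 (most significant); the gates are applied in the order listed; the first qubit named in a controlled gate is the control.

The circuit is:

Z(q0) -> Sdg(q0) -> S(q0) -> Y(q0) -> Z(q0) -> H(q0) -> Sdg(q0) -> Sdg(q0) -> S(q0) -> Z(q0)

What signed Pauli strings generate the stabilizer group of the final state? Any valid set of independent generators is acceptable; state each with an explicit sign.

The final state is stabilized by the group generated by -Y; other independent generating sets are equally valid.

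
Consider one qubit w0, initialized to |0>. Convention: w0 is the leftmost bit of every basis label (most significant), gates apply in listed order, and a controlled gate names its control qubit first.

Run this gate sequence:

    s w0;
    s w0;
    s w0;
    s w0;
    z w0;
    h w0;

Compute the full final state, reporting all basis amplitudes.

The final amplitudes are sqrt(2)/2 on |0>, sqrt(2)/2 on |1>. Key observation: steps 1-4 multiply out to the identity, so the circuit reduces to the remaining gates.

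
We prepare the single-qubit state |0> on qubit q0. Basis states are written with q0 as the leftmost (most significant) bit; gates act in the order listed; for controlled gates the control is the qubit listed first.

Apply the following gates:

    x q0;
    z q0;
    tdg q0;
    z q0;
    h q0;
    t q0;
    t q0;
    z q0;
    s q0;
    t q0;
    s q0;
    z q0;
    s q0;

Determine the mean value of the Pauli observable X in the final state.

In the final state, X has expectation -sqrt(2)/2.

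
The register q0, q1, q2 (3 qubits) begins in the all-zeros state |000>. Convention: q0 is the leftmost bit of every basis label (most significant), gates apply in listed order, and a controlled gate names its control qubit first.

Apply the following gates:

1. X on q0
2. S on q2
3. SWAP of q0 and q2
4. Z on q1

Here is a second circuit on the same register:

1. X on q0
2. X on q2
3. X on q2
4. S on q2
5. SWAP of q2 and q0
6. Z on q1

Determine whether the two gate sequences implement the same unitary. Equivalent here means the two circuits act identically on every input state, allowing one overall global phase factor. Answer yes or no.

Yes, they are equivalent — the unitaries differ by at most a global phase.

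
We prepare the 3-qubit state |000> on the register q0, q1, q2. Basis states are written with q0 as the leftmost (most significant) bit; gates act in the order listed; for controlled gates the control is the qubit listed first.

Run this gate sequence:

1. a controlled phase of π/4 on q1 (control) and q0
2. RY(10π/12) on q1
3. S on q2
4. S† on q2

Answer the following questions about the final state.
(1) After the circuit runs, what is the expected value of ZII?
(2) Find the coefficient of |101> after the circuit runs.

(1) The expectation value of ZII is 1. Key observation: gates 3-4 undo each other exactly, leaving only the rest of the circuit to track.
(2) The amplitude on |101> is 0.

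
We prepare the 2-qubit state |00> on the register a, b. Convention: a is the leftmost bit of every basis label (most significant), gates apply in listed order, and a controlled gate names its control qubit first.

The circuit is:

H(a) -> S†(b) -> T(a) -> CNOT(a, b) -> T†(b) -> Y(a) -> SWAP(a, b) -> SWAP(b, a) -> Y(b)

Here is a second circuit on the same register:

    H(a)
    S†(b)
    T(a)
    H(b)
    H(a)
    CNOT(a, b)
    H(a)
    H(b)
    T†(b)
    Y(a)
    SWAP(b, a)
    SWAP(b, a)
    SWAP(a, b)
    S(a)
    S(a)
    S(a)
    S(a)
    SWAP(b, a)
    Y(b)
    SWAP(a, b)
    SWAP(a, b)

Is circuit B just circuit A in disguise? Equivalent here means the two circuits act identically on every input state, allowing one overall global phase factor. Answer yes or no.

No: there is an input state on which the two circuits produce genuinely different outputs (not merely differing by a phase).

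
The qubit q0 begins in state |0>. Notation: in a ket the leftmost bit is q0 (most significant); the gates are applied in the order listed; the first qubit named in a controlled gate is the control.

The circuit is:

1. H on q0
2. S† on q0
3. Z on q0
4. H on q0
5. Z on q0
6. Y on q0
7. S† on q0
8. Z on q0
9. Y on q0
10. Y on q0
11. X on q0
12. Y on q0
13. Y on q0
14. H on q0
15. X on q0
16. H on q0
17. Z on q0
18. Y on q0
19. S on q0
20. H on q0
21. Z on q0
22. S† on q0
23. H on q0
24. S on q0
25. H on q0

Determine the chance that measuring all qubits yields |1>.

The probability of measuring |1> is 1/2. Key observation: gates 14-17 undo each other exactly, leaving only the rest of the circuit to track.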